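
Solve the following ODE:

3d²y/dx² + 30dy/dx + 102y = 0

Characteristic equation: 3r² + 30r + 102 = 0
Divide by 3: r² + 10r + 34 = 0
Roots: r = -5 ± 3i (complex conjugates)
General solution: y = e^(-5x)(C₁cos(3x) + C₂sin(3x))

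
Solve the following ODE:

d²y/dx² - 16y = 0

Characteristic equation: r² - 16 = 0
Roots: r = 4, -4 (distinct real)
General solution: y = C₁e^(4x) + C₂e^(-4x)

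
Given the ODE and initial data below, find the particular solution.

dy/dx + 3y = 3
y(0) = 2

General solution: y = 1 + Ce^(-3x)
Applying y(0) = 2: C = 2 - 1 = 1
Particular solution: y = 1 + e^(-3x)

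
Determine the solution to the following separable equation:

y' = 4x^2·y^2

Separating variables and integrating:
-1/y = 4x^3/3 + C

General solution: y^-1 = (-4/3)x^3 + C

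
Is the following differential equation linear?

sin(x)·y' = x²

Yes. Linear (y and its derivatives appear to the first power only, no products of y terms)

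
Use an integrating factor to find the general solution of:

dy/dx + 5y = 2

Using integrating factor method:

General solution: y = 2/5 + Ce^(-5x)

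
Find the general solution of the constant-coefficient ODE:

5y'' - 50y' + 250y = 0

Characteristic equation: 5r² - 50r + 250 = 0
Divide by 5: r² - 10r + 50 = 0
Roots: r = 5 ± 5i (complex conjugates)
General solution: y = e^(5x)(C₁cos(5x) + C₂sin(5x))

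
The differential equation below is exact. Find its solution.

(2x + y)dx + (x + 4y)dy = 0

Verify exactness: ∂M/∂y = ∂N/∂x ✓
Find F(x,y) such that ∂F/∂x = M, ∂F/∂y = N
Solution: x² + xy + 2y² = C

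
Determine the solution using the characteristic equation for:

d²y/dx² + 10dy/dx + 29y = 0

Characteristic equation: r² + 10r + 29 = 0
Roots: r = -5 ± 2i (complex conjugates)
General solution: y = e^(-5x)(C₁cos(2x) + C₂sin(2x))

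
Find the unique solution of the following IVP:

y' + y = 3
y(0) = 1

General solution: y = 3 + Ce^(-x)
Applying y(0) = 1: C = 1 - 3 = -2
Particular solution: y = 3 - 2e^(-x)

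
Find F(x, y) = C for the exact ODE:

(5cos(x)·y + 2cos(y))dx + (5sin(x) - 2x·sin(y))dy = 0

Verify exactness: ∂M/∂y = ∂N/∂x ✓
Find F(x,y) such that ∂F/∂x = M, ∂F/∂y = N
Solution: 5sin(x)·y + 2x·cos(y) = C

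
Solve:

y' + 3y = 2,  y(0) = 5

General solution: y = 2/3 + Ce^(-3x)
Applying y(0) = 5: C = 5 - 2/3 = 13/3
Particular solution: y = 2/3 + (13/3)e^(-3x)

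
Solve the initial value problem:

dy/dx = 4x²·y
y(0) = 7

General solution: y = Ce^(4x³/3)
Applying IC y(0) = 7:
Particular solution: y = 7e^(4x³/3)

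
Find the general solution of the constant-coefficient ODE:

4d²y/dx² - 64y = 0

Characteristic equation: 4r² - 64 = 0
Divide by 4: r² - 16 = 0
Roots: r = 4, -4 (distinct real)
General solution: y = C₁e^(4x) + C₂e^(-4x)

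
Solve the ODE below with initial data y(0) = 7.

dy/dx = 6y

General solution: y = Ce^(6x)
Applying IC y(0) = 7:
Particular solution: y = 7e^(6x)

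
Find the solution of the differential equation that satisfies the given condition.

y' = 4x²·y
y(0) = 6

General solution: y = Ce^(4x³/3)
Applying IC y(0) = 6:
Particular solution: y = 6e^(4x³/3)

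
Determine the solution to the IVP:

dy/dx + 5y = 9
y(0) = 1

General solution: y = 9/5 + Ce^(-5x)
Applying y(0) = 1: C = 1 - 9/5 = -4/5
Particular solution: y = 9/5 - (4/5)e^(-5x)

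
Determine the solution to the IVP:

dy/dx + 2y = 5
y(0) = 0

General solution: y = 5/2 + Ce^(-2x)
Applying y(0) = 0: C = 0 - 5/2 = -5/2
Particular solution: y = 5/2 - (5/2)e^(-2x)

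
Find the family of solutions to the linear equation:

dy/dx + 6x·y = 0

Using integrating factor method:

General solution: y = Ce^(-3x^2)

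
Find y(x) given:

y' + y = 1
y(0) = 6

General solution: y = 1 + Ce^(-x)
Applying y(0) = 6: C = 6 - 1 = 5
Particular solution: y = 1 + 5e^(-x)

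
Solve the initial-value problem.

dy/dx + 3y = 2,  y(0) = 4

General solution: y = 2/3 + Ce^(-3x)
Applying y(0) = 4: C = 4 - 2/3 = 10/3
Particular solution: y = 2/3 + (10/3)e^(-3x)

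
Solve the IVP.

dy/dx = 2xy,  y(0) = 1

General solution: y = Ce^(x²)
Applying IC y(0) = 1:
Particular solution: y = e^(x²)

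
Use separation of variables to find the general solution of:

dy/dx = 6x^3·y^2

Separating variables and integrating:
-1/y = 3x^4/2 + C

General solution: y^-1 = (-3/2)x^4 + C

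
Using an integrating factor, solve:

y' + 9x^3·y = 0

Using integrating factor method:

General solution: y = Ce^(-9x^4/4)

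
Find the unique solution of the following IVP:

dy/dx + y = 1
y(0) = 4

General solution: y = 1 + Ce^(-x)
Applying y(0) = 4: C = 4 - 1 = 3
Particular solution: y = 1 + 3e^(-x)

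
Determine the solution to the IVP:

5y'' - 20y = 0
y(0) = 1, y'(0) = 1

General solution: y = C₁e^(2x) + C₂e^(-2x)
Applying ICs: C₁ = 3/4, C₂ = 1/4
Particular solution: y = (3/4)e^(2x) + (1/4)e^(-2x)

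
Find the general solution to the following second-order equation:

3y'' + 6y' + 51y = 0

Characteristic equation: 3r² + 6r + 51 = 0
Divide by 3: r² + 2r + 17 = 0
Roots: r = -1 ± 4i (complex conjugates)
General solution: y = e^(-x)(C₁cos(4x) + C₂sin(4x))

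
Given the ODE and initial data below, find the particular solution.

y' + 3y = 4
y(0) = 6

General solution: y = 4/3 + Ce^(-3x)
Applying y(0) = 6: C = 6 - 4/3 = 14/3
Particular solution: y = 4/3 + (14/3)e^(-3x)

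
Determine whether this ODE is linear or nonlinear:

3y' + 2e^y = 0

Nonlinear (e^y is nonlinear in y)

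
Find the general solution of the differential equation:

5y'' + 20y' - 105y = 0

Characteristic equation: 5r² + 20r - 105 = 0
Divide by 5: r² + 4r - 21 = 0
Roots: r = 3, -7 (distinct real)
General solution: y = C₁e^(3x) + C₂e^(-7x)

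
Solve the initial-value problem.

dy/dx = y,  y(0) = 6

General solution: y = Ce^x
Applying IC y(0) = 6:
Particular solution: y = 6e^x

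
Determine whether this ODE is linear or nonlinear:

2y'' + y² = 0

Nonlinear (y² term)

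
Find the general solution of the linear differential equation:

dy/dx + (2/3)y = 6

Using integrating factor method:

General solution: y = 9 + Ce^(-2x/3)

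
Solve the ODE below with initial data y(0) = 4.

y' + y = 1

General solution: y = 1 + Ce^(-x)
Applying y(0) = 4: C = 4 - 1 = 3
Particular solution: y = 1 + 3e^(-x)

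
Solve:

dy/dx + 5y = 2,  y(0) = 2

General solution: y = 2/5 + Ce^(-5x)
Applying y(0) = 2: C = 2 - 2/5 = 8/5
Particular solution: y = 2/5 + (8/5)e^(-5x)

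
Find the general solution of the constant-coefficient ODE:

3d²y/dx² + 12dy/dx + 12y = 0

Characteristic equation: 3r² + 12r + 12 = 0
Divide by 3: r² + 4r + 4 = 0
Factored: (r + 2)² = 0
Repeated root: r = -2
General solution: y = (C₁ + C₂x)e^(-2x)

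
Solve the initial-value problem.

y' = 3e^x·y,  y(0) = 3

General solution: y = Ce^(3e^x)
Applying IC y(0) = 3:
Particular solution: y = 3e^(3(e^x - 1))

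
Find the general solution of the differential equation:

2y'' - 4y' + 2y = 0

Characteristic equation: 2r² - 4r + 2 = 0
Divide by 2: r² - 2r + 1 = 0
Factored: (r - 1)² = 0
Repeated root: r = 1
General solution: y = (C₁ + C₂x)e^x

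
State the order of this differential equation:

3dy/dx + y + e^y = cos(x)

The order is 1 (highest derivative is of order 1).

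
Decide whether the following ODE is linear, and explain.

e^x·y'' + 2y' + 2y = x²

Linear (y and its derivatives appear to the first power only, no products of y terms)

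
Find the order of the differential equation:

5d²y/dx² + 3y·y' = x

The order is 2 (highest derivative is of order 2).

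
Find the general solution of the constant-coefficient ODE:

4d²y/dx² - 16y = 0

Characteristic equation: 4r² - 16 = 0
Divide by 4: r² - 4 = 0
Roots: r = 2, -2 (distinct real)
General solution: y = C₁e^(2x) + C₂e^(-2x)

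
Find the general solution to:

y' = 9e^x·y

Separating variables and integrating:
ln|y| = 9e^x + C

General solution: y = Ce^(9e^x)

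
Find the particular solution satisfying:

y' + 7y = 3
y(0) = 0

General solution: y = 3/7 + Ce^(-7x)
Applying y(0) = 0: C = 0 - 3/7 = -3/7
Particular solution: y = 3/7 - (3/7)e^(-7x)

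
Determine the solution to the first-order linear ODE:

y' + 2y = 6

Using integrating factor method:

General solution: y = 3 + Ce^(-2x)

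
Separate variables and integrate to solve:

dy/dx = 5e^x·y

Separating variables and integrating:
ln|y| = 5e^x + C

General solution: y = Ce^(5e^x)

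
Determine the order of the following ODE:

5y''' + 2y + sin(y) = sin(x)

The order is 3 (highest derivative is of order 3).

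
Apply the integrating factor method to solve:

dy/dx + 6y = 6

Using integrating factor method:

General solution: y = 1 + Ce^(-6x)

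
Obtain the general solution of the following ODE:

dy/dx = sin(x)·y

Separating variables and integrating:
ln|y| = -cos(x) + C

General solution: y = Ce^(-cos(x))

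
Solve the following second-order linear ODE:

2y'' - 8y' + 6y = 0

Characteristic equation: 2r² - 8r + 6 = 0
Divide by 2: r² - 4r + 3 = 0
Roots: r = 3, 1 (distinct real)
General solution: y = C₁e^(3x) + C₂e^x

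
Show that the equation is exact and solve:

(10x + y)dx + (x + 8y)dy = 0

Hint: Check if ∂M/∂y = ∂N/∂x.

Verify exactness: ∂M/∂y = ∂N/∂x ✓
Find F(x,y) such that ∂F/∂x = M, ∂F/∂y = N
Solution: 5x² + xy + 4y² = C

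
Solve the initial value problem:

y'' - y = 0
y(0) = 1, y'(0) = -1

General solution: y = C₁e^x + C₂e^(-x)
Applying ICs: C₁ = 0, C₂ = 1
Particular solution: y = e^(-x)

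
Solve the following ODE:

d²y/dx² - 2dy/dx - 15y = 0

Characteristic equation: r² - 2r - 15 = 0
Roots: r = 5, -3 (distinct real)
General solution: y = C₁e^(5x) + C₂e^(-3x)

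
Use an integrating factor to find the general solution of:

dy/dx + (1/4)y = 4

Using integrating factor method:

General solution: y = 16 + Ce^(-x/4)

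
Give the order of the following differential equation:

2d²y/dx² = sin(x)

The order is 2 (highest derivative is of order 2).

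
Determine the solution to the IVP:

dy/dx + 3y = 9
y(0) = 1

General solution: y = 3 + Ce^(-3x)
Applying y(0) = 1: C = 1 - 3 = -2
Particular solution: y = 3 - 2e^(-3x)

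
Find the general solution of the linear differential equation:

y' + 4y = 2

Using integrating factor method:

General solution: y = 1/2 + Ce^(-4x)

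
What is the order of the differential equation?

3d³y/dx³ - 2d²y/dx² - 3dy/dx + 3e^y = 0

The order is 3 (highest derivative is of order 3).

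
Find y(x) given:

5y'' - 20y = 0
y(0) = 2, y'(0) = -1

General solution: y = C₁e^(2x) + C₂e^(-2x)
Applying ICs: C₁ = 3/4, C₂ = 5/4
Particular solution: y = (3/4)e^(2x) + (5/4)e^(-2x)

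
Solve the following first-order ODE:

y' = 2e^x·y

Separating variables and integrating:
ln|y| = 2e^x + C

General solution: y = Ce^(2e^x)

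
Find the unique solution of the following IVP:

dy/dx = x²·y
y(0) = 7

General solution: y = Ce^(x³/3)
Applying IC y(0) = 7:
Particular solution: y = 7e^(x³/3)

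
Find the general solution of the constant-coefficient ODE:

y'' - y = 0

Characteristic equation: r² - 1 = 0
Roots: r = 1, -1 (distinct real)
General solution: y = C₁e^x + C₂e^(-x)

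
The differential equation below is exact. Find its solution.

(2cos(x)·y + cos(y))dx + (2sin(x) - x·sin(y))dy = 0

Verify exactness: ∂M/∂y = ∂N/∂x ✓
Find F(x,y) such that ∂F/∂x = M, ∂F/∂y = N
Solution: 2sin(x)·y + x·cos(y) = C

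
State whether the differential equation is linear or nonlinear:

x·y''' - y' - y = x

Linear (y and its derivatives appear to the first power only, no products of y terms)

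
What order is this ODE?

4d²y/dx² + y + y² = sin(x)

The order is 2 (highest derivative is of order 2).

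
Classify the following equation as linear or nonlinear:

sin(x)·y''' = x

Linear (y and its derivatives appear to the first power only, no products of y terms)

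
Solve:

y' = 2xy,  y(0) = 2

General solution: y = Ce^(x²)
Applying IC y(0) = 2:
Particular solution: y = 2e^(x²)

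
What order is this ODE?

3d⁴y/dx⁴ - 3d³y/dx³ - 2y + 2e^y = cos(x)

The order is 4 (highest derivative is of order 4).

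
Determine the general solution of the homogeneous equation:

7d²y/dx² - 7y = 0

Characteristic equation: 7r² - 7 = 0
Divide by 7: r² - 1 = 0
Roots: r = 1, -1 (distinct real)
General solution: y = C₁e^x + C₂e^(-x)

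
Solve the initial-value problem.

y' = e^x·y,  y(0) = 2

General solution: y = Ce^(e^x)
Applying IC y(0) = 2:
Particular solution: y = 2e^(e^x - 1)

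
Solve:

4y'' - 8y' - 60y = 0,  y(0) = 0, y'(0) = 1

General solution: y = C₁e^(5x) + C₂e^(-3x)
Applying ICs: C₁ = 1/8, C₂ = -1/8
Particular solution: y = (1/8)e^(5x) - (1/8)e^(-3x)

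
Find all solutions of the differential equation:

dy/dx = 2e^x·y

Separating variables and integrating:
ln|y| = 2e^x + C

General solution: y = Ce^(2e^x)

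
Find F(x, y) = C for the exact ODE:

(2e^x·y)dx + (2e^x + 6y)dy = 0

Verify exactness: ∂M/∂y = ∂N/∂x ✓
Find F(x,y) such that ∂F/∂x = M, ∂F/∂y = N
Solution: 2e^x·y + 3y² = C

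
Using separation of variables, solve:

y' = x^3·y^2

Separating variables and integrating:
-1/y = x^4/4 + C

General solution: y^-1 = (-1/4)x^4 + C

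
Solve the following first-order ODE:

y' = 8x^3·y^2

Separating variables and integrating:
-1/y = 2x^4 + C

General solution: y^-1 = -2x^4 + C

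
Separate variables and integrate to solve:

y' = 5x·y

Separating variables and integrating:
ln|y| = 5x^2/2 + C

General solution: y = Ce^(5x^2/2)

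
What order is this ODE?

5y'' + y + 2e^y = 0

The order is 2 (highest derivative is of order 2).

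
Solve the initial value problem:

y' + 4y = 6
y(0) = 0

General solution: y = 3/2 + Ce^(-4x)
Applying y(0) = 0: C = 0 - 3/2 = -3/2
Particular solution: y = 3/2 - (3/2)e^(-4x)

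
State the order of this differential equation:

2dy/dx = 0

The order is 1 (highest derivative is of order 1).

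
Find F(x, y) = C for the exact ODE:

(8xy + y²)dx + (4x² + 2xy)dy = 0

Verify exactness: ∂M/∂y = ∂N/∂x ✓
Find F(x,y) such that ∂F/∂x = M, ∂F/∂y = N
Solution: 4x²y + xy² = C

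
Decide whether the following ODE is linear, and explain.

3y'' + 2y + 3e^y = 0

Nonlinear (e^y is nonlinear in y)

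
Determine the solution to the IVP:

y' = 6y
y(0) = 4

General solution: y = Ce^(6x)
Applying IC y(0) = 4:
Particular solution: y = 4e^(6x)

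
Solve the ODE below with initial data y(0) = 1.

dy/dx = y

General solution: y = Ce^x
Applying IC y(0) = 1:
Particular solution: y = e^x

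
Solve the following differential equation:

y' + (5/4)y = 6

Using integrating factor method:

General solution: y = 24/5 + Ce^(-5x/4)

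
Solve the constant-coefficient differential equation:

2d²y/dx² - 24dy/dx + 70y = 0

Characteristic equation: 2r² - 24r + 70 = 0
Divide by 2: r² - 12r + 35 = 0
Roots: r = 7, 5 (distinct real)
General solution: y = C₁e^(7x) + C₂e^(5x)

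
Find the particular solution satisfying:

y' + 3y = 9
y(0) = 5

General solution: y = 3 + Ce^(-3x)
Applying y(0) = 5: C = 5 - 3 = 2
Particular solution: y = 3 + 2e^(-3x)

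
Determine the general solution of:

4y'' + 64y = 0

Characteristic equation: 4r² + 64 = 0
Divide by 4: r² + 16 = 0
Roots: r = ±4i (complex conjugates)
General solution: y = C₁cos(4x) + C₂sin(4x)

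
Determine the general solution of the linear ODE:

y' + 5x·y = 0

Using integrating factor method:

General solution: y = Ce^(-5x^2/2)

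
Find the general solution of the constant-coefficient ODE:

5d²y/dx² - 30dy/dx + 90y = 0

Characteristic equation: 5r² - 30r + 90 = 0
Divide by 5: r² - 6r + 18 = 0
Roots: r = 3 ± 3i (complex conjugates)
General solution: y = e^(3x)(C₁cos(3x) + C₂sin(3x))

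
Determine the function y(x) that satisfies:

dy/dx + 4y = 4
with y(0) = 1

General solution: y = 1 + Ce^(-4x)
Applying y(0) = 1: C = 1 - 1 = 0
Particular solution: y = 1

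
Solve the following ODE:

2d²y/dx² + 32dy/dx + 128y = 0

Characteristic equation: 2r² + 32r + 128 = 0
Divide by 2: r² + 16r + 64 = 0
Factored: (r + 8)² = 0
Repeated root: r = -8
General solution: y = (C₁ + C₂x)e^(-8x)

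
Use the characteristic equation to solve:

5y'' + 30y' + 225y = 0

Characteristic equation: 5r² + 30r + 225 = 0
Divide by 5: r² + 6r + 45 = 0
Roots: r = -3 ± 6i (complex conjugates)
General solution: y = e^(-3x)(C₁cos(6x) + C₂sin(6x))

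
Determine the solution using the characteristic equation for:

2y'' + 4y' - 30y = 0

Characteristic equation: 2r² + 4r - 30 = 0
Divide by 2: r² + 2r - 15 = 0
Roots: r = 3, -5 (distinct real)
General solution: y = C₁e^(3x) + C₂e^(-5x)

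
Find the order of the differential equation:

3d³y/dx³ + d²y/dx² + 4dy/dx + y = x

The order is 3 (highest derivative is of order 3).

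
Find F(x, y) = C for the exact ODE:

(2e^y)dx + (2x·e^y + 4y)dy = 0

Verify exactness: ∂M/∂y = ∂N/∂x ✓
Find F(x,y) such that ∂F/∂x = M, ∂F/∂y = N
Solution: 2x·e^y + 2y² = C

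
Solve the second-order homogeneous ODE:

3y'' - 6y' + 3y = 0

Characteristic equation: 3r² - 6r + 3 = 0
Divide by 3: r² - 2r + 1 = 0
Factored: (r - 1)² = 0
Repeated root: r = 1
General solution: y = (C₁ + C₂x)e^x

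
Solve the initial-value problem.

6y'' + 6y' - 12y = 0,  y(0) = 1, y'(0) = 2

General solution: y = C₁e^x + C₂e^(-2x)
Applying ICs: C₁ = 4/3, C₂ = -1/3
Particular solution: y = (4/3)e^x - (1/3)e^(-2x)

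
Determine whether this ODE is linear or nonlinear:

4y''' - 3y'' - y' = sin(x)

Linear (y and its derivatives appear to the first power only, no products of y terms)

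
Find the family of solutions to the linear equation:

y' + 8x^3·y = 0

Using integrating factor method:

General solution: y = Ce^(-2x^4)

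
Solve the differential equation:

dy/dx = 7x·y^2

Separating variables and integrating:
-1/y = 7x^2/2 + C

General solution: y^-1 = (-7/2)x^2 + C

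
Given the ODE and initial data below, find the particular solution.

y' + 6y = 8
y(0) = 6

General solution: y = 4/3 + Ce^(-6x)
Applying y(0) = 6: C = 6 - 4/3 = 14/3
Particular solution: y = 4/3 + (14/3)e^(-6x)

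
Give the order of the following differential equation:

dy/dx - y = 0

The order is 1 (highest derivative is of order 1).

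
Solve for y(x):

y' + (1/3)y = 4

Using integrating factor method:

General solution: y = 12 + Ce^(-x/3)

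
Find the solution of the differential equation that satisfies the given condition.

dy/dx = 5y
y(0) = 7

General solution: y = Ce^(5x)
Applying IC y(0) = 7:
Particular solution: y = 7e^(5x)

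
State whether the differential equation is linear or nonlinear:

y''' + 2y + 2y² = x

Nonlinear (y² term)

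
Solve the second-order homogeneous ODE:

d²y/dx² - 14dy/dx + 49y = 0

Characteristic equation: r² - 14r + 49 = 0
Factored: (r - 7)² = 0
Repeated root: r = 7
General solution: y = (C₁ + C₂x)e^(7x)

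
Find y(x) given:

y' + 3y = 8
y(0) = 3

General solution: y = 8/3 + Ce^(-3x)
Applying y(0) = 3: C = 3 - 8/3 = 1/3
Particular solution: y = 8/3 + (1/3)e^(-3x)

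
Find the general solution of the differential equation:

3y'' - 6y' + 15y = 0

Characteristic equation: 3r² - 6r + 15 = 0
Divide by 3: r² - 2r + 5 = 0
Roots: r = 1 ± 2i (complex conjugates)
General solution: y = e^x(C₁cos(2x) + C₂sin(2x))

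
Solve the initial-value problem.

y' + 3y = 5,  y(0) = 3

General solution: y = 5/3 + Ce^(-3x)
Applying y(0) = 3: C = 3 - 5/3 = 4/3
Particular solution: y = 5/3 + (4/3)e^(-3x)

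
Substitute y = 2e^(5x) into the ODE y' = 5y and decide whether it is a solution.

Verification:
y = 2e^(5x)
y' = 10e^(5x)
5y = 10e^(5x)
y' = 5y ✓

Yes, it is a solution.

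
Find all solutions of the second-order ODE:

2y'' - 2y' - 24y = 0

Characteristic equation: 2r² - 2r - 24 = 0
Divide by 2: r² - r - 12 = 0
Roots: r = 4, -3 (distinct real)
General solution: y = C₁e^(4x) + C₂e^(-3x)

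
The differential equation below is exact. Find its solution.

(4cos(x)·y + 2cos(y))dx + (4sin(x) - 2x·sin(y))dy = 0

Verify exactness: ∂M/∂y = ∂N/∂x ✓
Find F(x,y) such that ∂F/∂x = M, ∂F/∂y = N
Solution: 4sin(x)·y + 2x·cos(y) = C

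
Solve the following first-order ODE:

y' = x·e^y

Separating variables and integrating:
-e^(-y) = x²/2 + C

General solution: y = -ln(C - x²/2)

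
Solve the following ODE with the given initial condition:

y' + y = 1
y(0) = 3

General solution: y = 1 + Ce^(-x)
Applying y(0) = 3: C = 3 - 1 = 2
Particular solution: y = 1 + 2e^(-x)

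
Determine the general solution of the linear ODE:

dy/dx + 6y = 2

Using integrating factor method:

General solution: y = 1/3 + Ce^(-6x)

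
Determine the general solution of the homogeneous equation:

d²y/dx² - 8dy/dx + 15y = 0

Characteristic equation: r² - 8r + 15 = 0
Roots: r = 3, 5 (distinct real)
General solution: y = C₁e^(3x) + C₂e^(5x)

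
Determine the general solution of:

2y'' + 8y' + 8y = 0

Characteristic equation: 2r² + 8r + 8 = 0
Divide by 2: r² + 4r + 4 = 0
Factored: (r + 2)² = 0
Repeated root: r = -2
General solution: y = (C₁ + C₂x)e^(-2x)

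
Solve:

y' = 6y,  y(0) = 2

General solution: y = Ce^(6x)
Applying IC y(0) = 2:
Particular solution: y = 2e^(6x)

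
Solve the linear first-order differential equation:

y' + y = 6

Using integrating factor method:

General solution: y = 6 + Ce^(-x)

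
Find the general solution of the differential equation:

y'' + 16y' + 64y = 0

Characteristic equation: r² + 16r + 64 = 0
Factored: (r + 8)² = 0
Repeated root: r = -8
General solution: y = (C₁ + C₂x)e^(-8x)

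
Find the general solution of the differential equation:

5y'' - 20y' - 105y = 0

Characteristic equation: 5r² - 20r - 105 = 0
Divide by 5: r² - 4r - 21 = 0
Roots: r = 7, -3 (distinct real)
General solution: y = C₁e^(7x) + C₂e^(-3x)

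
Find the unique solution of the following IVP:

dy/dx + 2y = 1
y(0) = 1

General solution: y = 1/2 + Ce^(-2x)
Applying y(0) = 1: C = 1 - 1/2 = 1/2
Particular solution: y = 1/2 + (1/2)e^(-2x)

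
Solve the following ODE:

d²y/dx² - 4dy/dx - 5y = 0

Characteristic equation: r² - 4r - 5 = 0
Roots: r = 5, -1 (distinct real)
General solution: y = C₁e^(5x) + C₂e^(-x)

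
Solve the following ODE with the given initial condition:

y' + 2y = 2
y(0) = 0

General solution: y = 1 + Ce^(-2x)
Applying y(0) = 0: C = 0 - 1 = -1
Particular solution: y = 1 - e^(-2x)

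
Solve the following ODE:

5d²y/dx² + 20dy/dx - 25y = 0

Characteristic equation: 5r² + 20r - 25 = 0
Divide by 5: r² + 4r - 5 = 0
Roots: r = 1, -5 (distinct real)
General solution: y = C₁e^x + C₂e^(-5x)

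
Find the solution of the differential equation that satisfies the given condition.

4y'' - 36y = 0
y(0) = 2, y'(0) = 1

General solution: y = C₁e^(3x) + C₂e^(-3x)
Applying ICs: C₁ = 7/6, C₂ = 5/6
Particular solution: y = (7/6)e^(3x) + (5/6)e^(-3x)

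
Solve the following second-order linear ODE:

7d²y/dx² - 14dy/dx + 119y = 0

Characteristic equation: 7r² - 14r + 119 = 0
Divide by 7: r² - 2r + 17 = 0
Roots: r = 1 ± 4i (complex conjugates)
General solution: y = e^x(C₁cos(4x) + C₂sin(4x))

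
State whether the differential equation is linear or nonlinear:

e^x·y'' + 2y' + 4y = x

Linear (y and its derivatives appear to the first power only, no products of y terms)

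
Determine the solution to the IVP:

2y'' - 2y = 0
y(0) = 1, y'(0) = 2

General solution: y = C₁e^x + C₂e^(-x)
Applying ICs: C₁ = 3/2, C₂ = -1/2
Particular solution: y = (3/2)e^x - (1/2)e^(-x)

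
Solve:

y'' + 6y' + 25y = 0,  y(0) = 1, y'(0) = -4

General solution: y = e^(-3x)(C₁cos(4x) + C₂sin(4x))
Complex roots r = -3 ± 4i
Applying ICs: C₁ = 1, C₂ = -1/4
Particular solution: y = e^(-3x)(cos(4x) - (1/4)sin(4x))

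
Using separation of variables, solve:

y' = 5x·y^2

Separating variables and integrating:
-1/y = 5x^2/2 + C

General solution: y^-1 = (-5/2)x^2 + C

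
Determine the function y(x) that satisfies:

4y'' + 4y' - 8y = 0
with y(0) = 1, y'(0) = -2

General solution: y = C₁e^x + C₂e^(-2x)
Applying ICs: C₁ = 0, C₂ = 1
Particular solution: y = e^(-2x)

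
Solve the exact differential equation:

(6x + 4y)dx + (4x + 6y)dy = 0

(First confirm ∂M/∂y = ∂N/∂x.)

Verify exactness: ∂M/∂y = ∂N/∂x ✓
Find F(x,y) such that ∂F/∂x = M, ∂F/∂y = N
Solution: 3x² + 4xy + 3y² = C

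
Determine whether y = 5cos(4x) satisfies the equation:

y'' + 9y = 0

Verification:
y'' = -80cos(4x)
y'' + 9y ≠ 0 (frequency mismatch: got 16 instead of 9)

No, it is not a solution.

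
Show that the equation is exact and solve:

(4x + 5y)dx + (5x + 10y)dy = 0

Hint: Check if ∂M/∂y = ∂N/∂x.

Verify exactness: ∂M/∂y = ∂N/∂x ✓
Find F(x,y) such that ∂F/∂x = M, ∂F/∂y = N
Solution: 2x² + 5xy + 5y² = C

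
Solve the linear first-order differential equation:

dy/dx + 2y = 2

Using integrating factor method:

General solution: y = 1 + Ce^(-2x)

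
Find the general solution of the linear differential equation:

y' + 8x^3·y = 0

Using integrating factor method:

General solution: y = Ce^(-2x^4)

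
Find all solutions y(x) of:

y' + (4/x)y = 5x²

Using integrating factor method:

General solution: y = (5/7)x^3 + Cx^(-4)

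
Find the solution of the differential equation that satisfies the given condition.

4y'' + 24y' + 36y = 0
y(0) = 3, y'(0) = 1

General solution: y = (C₁ + C₂x)e^(-3x)
Repeated root r = -3
Applying ICs: C₁ = 3, C₂ = 10
Particular solution: y = (3 + 10x)e^(-3x)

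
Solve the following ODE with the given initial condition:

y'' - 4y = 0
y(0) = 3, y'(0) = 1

General solution: y = C₁e^(2x) + C₂e^(-2x)
Applying ICs: C₁ = 7/4, C₂ = 5/4
Particular solution: y = (7/4)e^(2x) + (5/4)e^(-2x)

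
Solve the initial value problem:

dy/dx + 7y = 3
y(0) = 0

General solution: y = 3/7 + Ce^(-7x)
Applying y(0) = 0: C = 0 - 3/7 = -3/7
Particular solution: y = 3/7 - (3/7)e^(-7x)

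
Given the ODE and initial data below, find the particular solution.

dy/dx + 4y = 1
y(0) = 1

General solution: y = 1/4 + Ce^(-4x)
Applying y(0) = 1: C = 1 - 1/4 = 3/4
Particular solution: y = 1/4 + (3/4)e^(-4x)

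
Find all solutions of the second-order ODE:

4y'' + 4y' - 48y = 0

Characteristic equation: 4r² + 4r - 48 = 0
Divide by 4: r² + r - 12 = 0
Roots: r = 3, -4 (distinct real)
General solution: y = C₁e^(3x) + C₂e^(-4x)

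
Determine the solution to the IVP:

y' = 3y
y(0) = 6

General solution: y = Ce^(3x)
Applying IC y(0) = 6:
Particular solution: y = 6e^(3x)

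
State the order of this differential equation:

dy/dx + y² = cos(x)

The order is 1 (highest derivative is of order 1).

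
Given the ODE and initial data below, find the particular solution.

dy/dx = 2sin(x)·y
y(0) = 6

General solution: y = Ce^(-2cos(x))
Applying IC y(0) = 6:
Particular solution: y = 6e^(2(1-cos(x)))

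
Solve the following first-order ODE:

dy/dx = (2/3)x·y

Separating variables and integrating:
ln|y| = x^2/3 + C

General solution: y = Ce^(x^2/3)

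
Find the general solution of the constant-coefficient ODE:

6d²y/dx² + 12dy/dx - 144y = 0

Characteristic equation: 6r² + 12r - 144 = 0
Divide by 6: r² + 2r - 24 = 0
Roots: r = 4, -6 (distinct real)
General solution: y = C₁e^(4x) + C₂e^(-6x)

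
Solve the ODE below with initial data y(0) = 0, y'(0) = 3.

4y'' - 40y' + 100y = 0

General solution: y = (C₁ + C₂x)e^(5x)
Repeated root r = 5
Applying ICs: C₁ = 0, C₂ = 3
Particular solution: y = 3xe^(5x)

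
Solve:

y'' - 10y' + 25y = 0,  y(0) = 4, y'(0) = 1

General solution: y = (C₁ + C₂x)e^(5x)
Repeated root r = 5
Applying ICs: C₁ = 4, C₂ = -19
Particular solution: y = (4 - 19x)e^(5x)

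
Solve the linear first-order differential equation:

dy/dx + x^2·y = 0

Using integrating factor method:

General solution: y = Ce^(-x^3/3)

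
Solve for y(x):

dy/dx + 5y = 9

Using integrating factor method:

General solution: y = 9/5 + Ce^(-5x)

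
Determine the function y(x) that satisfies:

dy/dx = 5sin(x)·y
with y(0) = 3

General solution: y = Ce^(-5cos(x))
Applying IC y(0) = 3:
Particular solution: y = 3e^(5(1-cos(x)))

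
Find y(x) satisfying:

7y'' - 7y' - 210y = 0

Characteristic equation: 7r² - 7r - 210 = 0
Divide by 7: r² - r - 30 = 0
Roots: r = 6, -5 (distinct real)
General solution: y = C₁e^(6x) + C₂e^(-5x)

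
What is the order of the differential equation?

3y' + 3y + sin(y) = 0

The order is 1 (highest derivative is of order 1).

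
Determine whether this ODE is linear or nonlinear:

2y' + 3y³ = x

Nonlinear (y³ term)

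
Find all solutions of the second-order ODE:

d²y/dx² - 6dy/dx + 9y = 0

Characteristic equation: r² - 6r + 9 = 0
Factored: (r - 3)² = 0
Repeated root: r = 3
General solution: y = (C₁ + C₂x)e^(3x)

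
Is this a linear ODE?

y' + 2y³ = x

No. Nonlinear (y³ term)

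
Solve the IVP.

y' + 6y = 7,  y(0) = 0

General solution: y = 7/6 + Ce^(-6x)
Applying y(0) = 0: C = 0 - 7/6 = -7/6
Particular solution: y = 7/6 - (7/6)e^(-6x)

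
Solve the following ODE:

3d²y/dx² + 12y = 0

Characteristic equation: 3r² + 12 = 0
Divide by 3: r² + 4 = 0
Roots: r = ±2i (complex conjugates)
General solution: y = C₁cos(2x) + C₂sin(2x)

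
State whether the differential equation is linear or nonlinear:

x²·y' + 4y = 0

Linear (y and its derivatives appear to the first power only, no products of y terms)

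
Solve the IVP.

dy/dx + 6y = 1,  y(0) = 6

General solution: y = 1/6 + Ce^(-6x)
Applying y(0) = 6: C = 6 - 1/6 = 35/6
Particular solution: y = 1/6 + (35/6)e^(-6x)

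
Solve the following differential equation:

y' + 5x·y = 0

Using integrating factor method:

General solution: y = Ce^(-5x^2/2)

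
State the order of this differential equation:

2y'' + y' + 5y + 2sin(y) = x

The order is 2 (highest derivative is of order 2).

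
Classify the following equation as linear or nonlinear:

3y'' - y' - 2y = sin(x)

Linear (y and its derivatives appear to the first power only, no products of y terms)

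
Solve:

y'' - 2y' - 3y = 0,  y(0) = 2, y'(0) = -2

General solution: y = C₁e^(3x) + C₂e^(-x)
Applying ICs: C₁ = 0, C₂ = 2
Particular solution: y = 2e^(-x)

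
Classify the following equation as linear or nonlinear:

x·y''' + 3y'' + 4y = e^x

Linear (y and its derivatives appear to the first power only, no products of y terms)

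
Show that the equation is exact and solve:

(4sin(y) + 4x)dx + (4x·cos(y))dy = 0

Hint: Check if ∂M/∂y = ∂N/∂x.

Verify exactness: ∂M/∂y = ∂N/∂x ✓
Find F(x,y) such that ∂F/∂x = M, ∂F/∂y = N
Solution: 4x·sin(y) + 2x² = C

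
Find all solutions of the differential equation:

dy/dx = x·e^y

Separating variables and integrating:
-e^(-y) = x²/2 + C

General solution: y = -ln(C - x²/2)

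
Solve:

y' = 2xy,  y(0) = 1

General solution: y = Ce^(x²)
Applying IC y(0) = 1:
Particular solution: y = e^(x²)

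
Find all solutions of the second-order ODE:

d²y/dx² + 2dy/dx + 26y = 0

Characteristic equation: r² + 2r + 26 = 0
Roots: r = -1 ± 5i (complex conjugates)
General solution: y = e^(-x)(C₁cos(5x) + C₂sin(5x))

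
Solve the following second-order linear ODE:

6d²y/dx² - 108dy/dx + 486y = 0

Characteristic equation: 6r² - 108r + 486 = 0
Divide by 6: r² - 18r + 81 = 0
Factored: (r - 9)² = 0
Repeated root: r = 9
General solution: y = (C₁ + C₂x)e^(9x)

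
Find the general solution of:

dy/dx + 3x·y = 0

Using integrating factor method:

General solution: y = Ce^(-3x^2/2)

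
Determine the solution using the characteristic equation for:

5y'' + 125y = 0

Characteristic equation: 5r² + 125 = 0
Divide by 5: r² + 25 = 0
Roots: r = ±5i (complex conjugates)
General solution: y = C₁cos(5x) + C₂sin(5x)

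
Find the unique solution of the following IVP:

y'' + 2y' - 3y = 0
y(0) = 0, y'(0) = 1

General solution: y = C₁e^x + C₂e^(-3x)
Applying ICs: C₁ = 1/4, C₂ = -1/4
Particular solution: y = (1/4)e^x - (1/4)e^(-3x)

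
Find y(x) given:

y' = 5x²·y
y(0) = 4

General solution: y = Ce^(5x³/3)
Applying IC y(0) = 4:
Particular solution: y = 4e^(5x³/3)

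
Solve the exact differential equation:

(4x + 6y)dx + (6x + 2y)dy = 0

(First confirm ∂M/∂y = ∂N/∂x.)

Verify exactness: ∂M/∂y = ∂N/∂x ✓
Find F(x,y) such that ∂F/∂x = M, ∂F/∂y = N
Solution: 2x² + 6xy + y² = C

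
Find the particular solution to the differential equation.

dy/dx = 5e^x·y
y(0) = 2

General solution: y = Ce^(5e^x)
Applying IC y(0) = 2:
Particular solution: y = 2e^(5(e^x - 1))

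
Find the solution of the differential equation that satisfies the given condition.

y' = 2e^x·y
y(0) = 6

General solution: y = Ce^(2e^x)
Applying IC y(0) = 6:
Particular solution: y = 6e^(2(e^x - 1))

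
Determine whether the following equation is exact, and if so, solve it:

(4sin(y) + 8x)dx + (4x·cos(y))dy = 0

Verify exactness: ∂M/∂y = ∂N/∂x ✓
Find F(x,y) such that ∂F/∂x = M, ∂F/∂y = N
Solution: 4x·sin(y) + 4x² = C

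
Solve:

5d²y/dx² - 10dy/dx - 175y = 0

Characteristic equation: 5r² - 10r - 175 = 0
Divide by 5: r² - 2r - 35 = 0
Roots: r = 7, -5 (distinct real)
General solution: y = C₁e^(7x) + C₂e^(-5x)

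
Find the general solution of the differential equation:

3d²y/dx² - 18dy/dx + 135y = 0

Characteristic equation: 3r² - 18r + 135 = 0
Divide by 3: r² - 6r + 45 = 0
Roots: r = 3 ± 6i (complex conjugates)
General solution: y = e^(3x)(C₁cos(6x) + C₂sin(6x))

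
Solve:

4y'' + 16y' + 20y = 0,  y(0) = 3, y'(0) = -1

General solution: y = e^(-2x)(C₁cos(x) + C₂sin(x))
Complex roots r = -2 ± i
Applying ICs: C₁ = 3, C₂ = 5
Particular solution: y = e^(-2x)(3cos(x) + 5sin(x))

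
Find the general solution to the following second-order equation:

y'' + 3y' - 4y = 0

Characteristic equation: r² + 3r - 4 = 0
Roots: r = 1, -4 (distinct real)
General solution: y = C₁e^x + C₂e^(-4x)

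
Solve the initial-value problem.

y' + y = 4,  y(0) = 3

General solution: y = 4 + Ce^(-x)
Applying y(0) = 3: C = 3 - 4 = -1
Particular solution: y = 4 - e^(-x)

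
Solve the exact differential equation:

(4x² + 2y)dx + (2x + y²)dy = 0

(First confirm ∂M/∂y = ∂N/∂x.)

Verify exactness: ∂M/∂y = ∂N/∂x ✓
Find F(x,y) such that ∂F/∂x = M, ∂F/∂y = N
Solution: 4x³/3 + 2xy + y³/3 = C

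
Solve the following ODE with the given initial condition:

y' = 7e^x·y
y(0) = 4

General solution: y = Ce^(7e^x)
Applying IC y(0) = 4:
Particular solution: y = 4e^(7(e^x - 1))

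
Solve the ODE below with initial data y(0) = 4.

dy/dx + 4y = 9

General solution: y = 9/4 + Ce^(-4x)
Applying y(0) = 4: C = 4 - 9/4 = 7/4
Particular solution: y = 9/4 + (7/4)e^(-4x)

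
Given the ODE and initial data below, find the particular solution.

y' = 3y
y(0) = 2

General solution: y = Ce^(3x)
Applying IC y(0) = 2:
Particular solution: y = 2e^(3x)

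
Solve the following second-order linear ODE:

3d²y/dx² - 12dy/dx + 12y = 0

Characteristic equation: 3r² - 12r + 12 = 0
Divide by 3: r² - 4r + 4 = 0
Factored: (r - 2)² = 0
Repeated root: r = 2
General solution: y = (C₁ + C₂x)e^(2x)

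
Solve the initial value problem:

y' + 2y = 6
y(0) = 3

General solution: y = 3 + Ce^(-2x)
Applying y(0) = 3: C = 3 - 3 = 0
Particular solution: y = 3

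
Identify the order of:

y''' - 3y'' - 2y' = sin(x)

The order is 3 (highest derivative is of order 3).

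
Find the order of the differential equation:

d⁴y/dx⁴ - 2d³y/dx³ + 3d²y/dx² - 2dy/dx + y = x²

The order is 4 (highest derivative is of order 4).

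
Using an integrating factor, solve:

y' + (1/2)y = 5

Using integrating factor method:

General solution: y = 10 + Ce^(-x/2)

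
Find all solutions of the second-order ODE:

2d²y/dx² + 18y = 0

Characteristic equation: 2r² + 18 = 0
Divide by 2: r² + 9 = 0
Roots: r = ±3i (complex conjugates)
General solution: y = C₁cos(3x) + C₂sin(3x)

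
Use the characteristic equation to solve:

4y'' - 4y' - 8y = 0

Characteristic equation: 4r² - 4r - 8 = 0
Divide by 4: r² - r - 2 = 0
Roots: r = 2, -1 (distinct real)
General solution: y = C₁e^(2x) + C₂e^(-x)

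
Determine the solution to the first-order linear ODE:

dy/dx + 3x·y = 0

Using integrating factor method:

General solution: y = Ce^(-3x^2/2)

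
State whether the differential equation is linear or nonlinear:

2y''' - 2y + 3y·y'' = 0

Nonlinear (y·y'' term)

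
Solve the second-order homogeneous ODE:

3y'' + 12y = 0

Characteristic equation: 3r² + 12 = 0
Divide by 3: r² + 4 = 0
Roots: r = ±2i (complex conjugates)
General solution: y = C₁cos(2x) + C₂sin(2x)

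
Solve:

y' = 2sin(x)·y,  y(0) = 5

General solution: y = Ce^(-2cos(x))
Applying IC y(0) = 5:
Particular solution: y = 5e^(2(1-cos(x)))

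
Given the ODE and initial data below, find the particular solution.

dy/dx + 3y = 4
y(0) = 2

General solution: y = 4/3 + Ce^(-3x)
Applying y(0) = 2: C = 2 - 4/3 = 2/3
Particular solution: y = 4/3 + (2/3)e^(-3x)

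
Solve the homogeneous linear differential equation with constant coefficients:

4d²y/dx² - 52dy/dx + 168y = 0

Characteristic equation: 4r² - 52r + 168 = 0
Divide by 4: r² - 13r + 42 = 0
Roots: r = 7, 6 (distinct real)
General solution: y = C₁e^(7x) + C₂e^(6x)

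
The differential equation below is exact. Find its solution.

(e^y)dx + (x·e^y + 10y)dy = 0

Verify exactness: ∂M/∂y = ∂N/∂x ✓
Find F(x,y) such that ∂F/∂x = M, ∂F/∂y = N
Solution: x·e^y + 5y² = C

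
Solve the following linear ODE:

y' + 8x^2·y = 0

Using integrating factor method:

General solution: y = Ce^(-8x^3/3)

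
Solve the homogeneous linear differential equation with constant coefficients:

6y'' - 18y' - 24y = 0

Characteristic equation: 6r² - 18r - 24 = 0
Divide by 6: r² - 3r - 4 = 0
Roots: r = 4, -1 (distinct real)
General solution: y = C₁e^(4x) + C₂e^(-x)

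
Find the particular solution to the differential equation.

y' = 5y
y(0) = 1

General solution: y = Ce^(5x)
Applying IC y(0) = 1:
Particular solution: y = e^(5x)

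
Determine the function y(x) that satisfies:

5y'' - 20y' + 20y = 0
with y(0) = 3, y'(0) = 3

General solution: y = (C₁ + C₂x)e^(2x)
Repeated root r = 2
Applying ICs: C₁ = 3, C₂ = -3
Particular solution: y = (3 - 3x)e^(2x)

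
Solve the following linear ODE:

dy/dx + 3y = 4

Using integrating factor method:

General solution: y = 4/3 + Ce^(-3x)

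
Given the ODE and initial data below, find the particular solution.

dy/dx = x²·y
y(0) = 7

General solution: y = Ce^(x³/3)
Applying IC y(0) = 7:
Particular solution: y = 7e^(x³/3)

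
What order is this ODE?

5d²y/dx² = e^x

The order is 2 (highest derivative is of order 2).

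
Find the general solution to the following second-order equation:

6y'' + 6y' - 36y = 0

Characteristic equation: 6r² + 6r - 36 = 0
Divide by 6: r² + r - 6 = 0
Roots: r = 2, -3 (distinct real)
General solution: y = C₁e^(2x) + C₂e^(-3x)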